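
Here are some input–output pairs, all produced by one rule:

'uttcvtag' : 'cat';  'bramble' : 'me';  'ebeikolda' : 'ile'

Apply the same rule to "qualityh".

Looking at the pairs, the operation is to move the first 2 characters to the end (rotate left by 2), then keep one character in every 3, starting at position 2 (positions 2nd, 5th, 8th, ...).
Doing the same to "qualityh": "lyu".

lyu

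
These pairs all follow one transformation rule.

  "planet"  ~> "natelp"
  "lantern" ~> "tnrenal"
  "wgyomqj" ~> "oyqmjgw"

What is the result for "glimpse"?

Rule — swap each adjacent pair of characters (1↔2, 3↔4, ...), then move the first 2 characters to the end (rotate left by 2).
Doing the same to "glimpse": "mispelg".

mispelg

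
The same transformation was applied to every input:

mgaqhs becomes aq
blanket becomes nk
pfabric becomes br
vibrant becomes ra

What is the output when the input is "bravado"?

va

Rule — move the last 2 characters to the front (rotate right by 2), then keep only the last 2 characters.
Working it through for "bravado": intermediate "dobrava", final "va".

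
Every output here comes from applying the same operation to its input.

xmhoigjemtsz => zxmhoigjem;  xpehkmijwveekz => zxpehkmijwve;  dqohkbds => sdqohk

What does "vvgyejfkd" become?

dvvgyej

The transformation: move the last 3 characters to the front (rotate right by 3), then delete the first 2 characters.
On "vvgyejfkd": the first step gives "fkdvvgyej", and the second then gives "dvvgyej".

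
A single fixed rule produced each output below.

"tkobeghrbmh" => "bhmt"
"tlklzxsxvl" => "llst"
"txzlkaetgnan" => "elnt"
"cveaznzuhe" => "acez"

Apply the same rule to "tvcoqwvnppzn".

The rule is to keep one character in every 3, starting at position 1 (positions 1st, 4th, 7th, ...), then sort the characters into alphabetical order.
Starting from "tvcoqwvnppzn": after the first operation, "tovp"; after the second, "optv".

optv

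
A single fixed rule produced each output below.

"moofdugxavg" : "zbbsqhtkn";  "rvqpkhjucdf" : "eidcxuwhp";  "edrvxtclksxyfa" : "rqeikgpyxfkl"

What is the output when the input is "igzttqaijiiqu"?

vtmggdnvwvv

The pattern: shift every letter 13 places forward in the alphabet (wrapping around) — i.e. ROT13, then delete the last 2 characters.
Starting from "igzttqaijiiqu": after the first operation, "vtmggdnvwvvdh"; after the second, "vtmggdnvwvv".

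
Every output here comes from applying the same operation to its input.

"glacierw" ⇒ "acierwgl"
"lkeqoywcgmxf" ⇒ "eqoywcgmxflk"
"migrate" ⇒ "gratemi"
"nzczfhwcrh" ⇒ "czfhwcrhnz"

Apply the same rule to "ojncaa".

ncaaoj

What's happening: move the first 2 characters to the end (rotate left by 2).
Applying that to "ojncaa" gives "ncaaoj".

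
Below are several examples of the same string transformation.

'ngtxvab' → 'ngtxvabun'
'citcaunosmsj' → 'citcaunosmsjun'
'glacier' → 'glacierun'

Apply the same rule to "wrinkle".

The transformation: append "un".
Doing the same to "wrinkle": "wrinkleun".

wrinkleun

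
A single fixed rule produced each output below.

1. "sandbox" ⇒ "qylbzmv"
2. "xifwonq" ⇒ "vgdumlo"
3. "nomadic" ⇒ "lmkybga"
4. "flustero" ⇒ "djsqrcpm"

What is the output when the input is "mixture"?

kgvrspc

In each case the input is transformed by: shift every letter 2 places backward in the alphabet (wrapping around).
On "mixture" that produces "kgvrspc".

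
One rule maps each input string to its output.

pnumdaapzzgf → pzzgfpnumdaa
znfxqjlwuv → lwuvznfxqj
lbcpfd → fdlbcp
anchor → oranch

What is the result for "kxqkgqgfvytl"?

Looking at the pairs, the operation is to move the first character to the end, then swap the front and back halves of the string.
Starting from "kxqkgqgfvytl": after the first operation, "xqkgqgfvytlk"; after the second, "fvytlkxqkgqg".

fvytlkxqkgqg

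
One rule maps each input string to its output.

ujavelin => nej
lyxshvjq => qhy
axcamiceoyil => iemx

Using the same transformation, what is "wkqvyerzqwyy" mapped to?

yzyk

In each case the input is transformed by: keep one character in every 3, starting at position 2 (positions 2nd, 5th, 8th, ...), then reverse the string.
Starting from "wkqvyerzqwyy": after the first operation, "kyzy"; after the second, "yzyk".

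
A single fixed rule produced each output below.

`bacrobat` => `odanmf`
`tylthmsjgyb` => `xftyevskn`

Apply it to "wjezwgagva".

The pattern: shift every letter 12 places forward in the alphabet (wrapping around), then delete the first 2 characters.
On "wjezwgagva": the first step gives "ivqlismshm", and the second then gives "qlismshm".

qlismshm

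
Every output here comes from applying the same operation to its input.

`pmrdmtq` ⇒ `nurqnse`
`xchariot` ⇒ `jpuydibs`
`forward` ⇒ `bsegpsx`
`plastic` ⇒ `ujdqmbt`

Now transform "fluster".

ufsgmvt

The rule is to move the last 3 characters to the front (rotate right by 3), then shift every letter 1 place forward in the alphabet (wrapping around).
Applying both steps to "fluster": "terflus", then "ufsgmvt".
(Check on "xchariot": → "iotxchar" → "jpuydibs" ✓)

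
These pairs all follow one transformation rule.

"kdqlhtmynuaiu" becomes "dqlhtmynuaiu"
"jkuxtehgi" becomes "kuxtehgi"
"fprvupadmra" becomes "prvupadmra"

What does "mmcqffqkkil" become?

In each case the input is transformed by: delete the first character.
"mmcqffqkkil" → "mcqffqkkil".

mcqffqkkil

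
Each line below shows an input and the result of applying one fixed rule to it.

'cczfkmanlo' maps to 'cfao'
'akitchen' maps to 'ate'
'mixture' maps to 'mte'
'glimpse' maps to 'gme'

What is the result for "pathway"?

phy

Looking at the pairs, the operation is to keep one character in every 3, starting at position 1 (positions 1st, 4th, 7th, ...).
So "pathway" becomes "phy".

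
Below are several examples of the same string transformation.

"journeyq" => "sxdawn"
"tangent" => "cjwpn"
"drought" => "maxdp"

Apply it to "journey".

The transformation: shift every letter 9 places forward in the alphabet (wrapping around), then delete the last 2 characters.
For "journey", step one produces "sxdawnh"; step two turns that into "sxdaw".

sxdaw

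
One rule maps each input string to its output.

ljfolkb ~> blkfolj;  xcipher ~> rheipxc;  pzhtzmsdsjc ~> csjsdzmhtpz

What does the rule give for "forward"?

darrwfo

The rule is to swap each adjacent pair of characters (1↔2, 3↔4, ...), then reverse the string.
For "forward", step one produces "ofwrrad"; step two turns that into "darrwfo".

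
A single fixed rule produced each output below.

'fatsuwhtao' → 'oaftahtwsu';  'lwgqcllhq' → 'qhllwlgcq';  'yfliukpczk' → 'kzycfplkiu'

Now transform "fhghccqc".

cqfchcgh

The rule is to move the last character to the front, then take characters alternately from the front and the back (1st, last, 2nd, 2nd-last, ...).
Working it through for "fhghccqc": intermediate "cfhghccq", final "cqfchcgh".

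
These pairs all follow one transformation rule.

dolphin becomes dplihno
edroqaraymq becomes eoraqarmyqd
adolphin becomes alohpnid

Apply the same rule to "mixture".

mtxruei

What's happening: swap each adjacent pair of characters (1↔2, 3↔4, ...), then move the first character to the end.
Starting from "mixture": after the first operation, "imtxrue"; after the second, "mtxruei".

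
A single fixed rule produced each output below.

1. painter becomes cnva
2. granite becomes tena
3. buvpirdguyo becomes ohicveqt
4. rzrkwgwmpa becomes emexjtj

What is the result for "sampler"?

fnzc

Looking at the pairs, the operation is to shift every letter 13 places forward in the alphabet (wrapping around) — i.e. ROT13, then delete the last 3 characters.
"sampler" → "fnzcyre" → "fnzc".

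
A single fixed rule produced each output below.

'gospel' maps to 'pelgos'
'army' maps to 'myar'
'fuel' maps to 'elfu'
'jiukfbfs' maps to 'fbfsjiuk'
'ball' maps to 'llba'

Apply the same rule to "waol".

olwa

Rule — swap the front and back halves of the string.
Doing the same to "waol": "olwa".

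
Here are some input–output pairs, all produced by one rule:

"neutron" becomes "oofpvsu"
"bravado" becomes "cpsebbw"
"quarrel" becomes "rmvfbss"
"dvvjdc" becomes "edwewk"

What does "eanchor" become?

Looking at the pairs, the operation is to take characters alternately from the front and the back (1st, last, 2nd, 2nd-last, ...), then shift every letter 1 place forward in the alphabet (wrapping around).
On "eanchor": the first step gives "eraonhc", and the second then gives "fsbpoid".
(Check on "bravado": → "bordaav" → "cpsebbw" ✓)

fsbpoid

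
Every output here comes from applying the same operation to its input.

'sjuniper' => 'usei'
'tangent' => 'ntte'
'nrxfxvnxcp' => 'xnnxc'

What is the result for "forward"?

The pattern: keep every other character starting from the first (positions 1st, 3rd, 5th, ...), then swap each adjacent pair of characters (1↔2, 3↔4, ...).
Working it through for "forward": intermediate "frad", final "rfda".

rfda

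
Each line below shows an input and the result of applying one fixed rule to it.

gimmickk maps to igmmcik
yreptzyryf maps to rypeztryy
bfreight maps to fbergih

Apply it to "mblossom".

bmolsso

The transformation: delete the last character, then swap each adjacent pair of characters (1↔2, 3↔4, ...).
Applying that to "mblossom" gives "bmolsso".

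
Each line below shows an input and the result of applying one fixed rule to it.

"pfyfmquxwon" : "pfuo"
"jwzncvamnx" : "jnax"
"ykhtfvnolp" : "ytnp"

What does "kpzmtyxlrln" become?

The pattern: keep one character in every 3, starting at position 1 (positions 1st, 4th, 7th, ...).
Doing the same to "kpzmtyxlrln": "kmxl".

kmxl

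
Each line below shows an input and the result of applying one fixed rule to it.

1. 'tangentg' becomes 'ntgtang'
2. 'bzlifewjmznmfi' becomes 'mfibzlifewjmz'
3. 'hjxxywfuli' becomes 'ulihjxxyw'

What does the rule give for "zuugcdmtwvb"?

The pattern: move the last 3 characters to the front (rotate right by 3), then delete the last character.
On "zuugcdmtwvb": the first step gives "wvbzuugcdmt", and the second then gives "wvbzuugcdm".
(Check on "bzlifewjmznmfi": → "mfibzlifewjmzn" → "mfibzlifewjmz" ✓)

wvbzuugcdm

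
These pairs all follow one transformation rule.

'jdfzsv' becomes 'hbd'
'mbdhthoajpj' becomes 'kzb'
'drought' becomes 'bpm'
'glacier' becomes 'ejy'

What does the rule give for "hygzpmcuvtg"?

fwe

Rule — shift every letter 2 places backward in the alphabet (wrapping around), then keep only the first 3 characters.
Working it through for "hygzpmcuvtg": intermediate "fwexnkastre", final "fwe".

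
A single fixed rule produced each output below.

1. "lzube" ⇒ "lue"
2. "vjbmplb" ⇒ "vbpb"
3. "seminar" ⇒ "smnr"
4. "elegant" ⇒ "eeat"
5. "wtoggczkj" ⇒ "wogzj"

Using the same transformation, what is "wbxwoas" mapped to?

wxos

In each case the input is transformed by: keep every other character starting from the first (positions 1st, 3rd, 5th, ...).
On "wbxwoas" that produces "wxos".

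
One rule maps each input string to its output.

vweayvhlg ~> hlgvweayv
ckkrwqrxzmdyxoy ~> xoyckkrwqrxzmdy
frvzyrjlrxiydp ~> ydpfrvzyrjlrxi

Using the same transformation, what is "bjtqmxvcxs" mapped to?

cxsbjtqmxv

In each case the input is transformed by: move the last 3 characters to the front (rotate right by 3).
So "bjtqmxvcxs" becomes "cxsbjtqmxv".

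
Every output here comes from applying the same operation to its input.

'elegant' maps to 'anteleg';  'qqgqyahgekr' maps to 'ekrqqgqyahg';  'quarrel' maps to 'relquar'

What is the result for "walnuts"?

In each case the input is transformed by: move the last 3 characters to the front (rotate right by 3).
So "walnuts" becomes "utswaln".

utswaln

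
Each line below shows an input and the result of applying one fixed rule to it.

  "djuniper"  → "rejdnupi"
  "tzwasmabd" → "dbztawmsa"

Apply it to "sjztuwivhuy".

yujstzwuvih

The rule is to move the last 2 characters to the front (rotate right by 2), then swap each adjacent pair of characters (1↔2, 3↔4, ...).
On "sjztuwivhuy": the first step gives "uysjztuwivh", and the second then gives "yujstzwuvih".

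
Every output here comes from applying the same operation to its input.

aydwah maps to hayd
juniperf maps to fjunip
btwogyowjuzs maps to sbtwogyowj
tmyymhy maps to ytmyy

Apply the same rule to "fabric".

cfab

What's happening: move the last character to the front, then delete the last 2 characters.
Applying both steps to "fabric": "cfabri", then "cfab".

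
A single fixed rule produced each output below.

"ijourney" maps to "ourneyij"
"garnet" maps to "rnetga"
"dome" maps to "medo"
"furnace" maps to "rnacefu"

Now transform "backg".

ckgba

What's happening: move the first 2 characters to the end (rotate left by 2).
For "backg" the result is "ckgba".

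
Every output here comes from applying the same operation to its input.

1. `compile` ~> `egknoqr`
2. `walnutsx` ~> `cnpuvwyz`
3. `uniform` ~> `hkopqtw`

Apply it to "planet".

Rule — shift every letter 2 places forward in the alphabet (wrapping around), then sort the characters into alphabetical order.
"planet" → "cgnprv".

cgnprv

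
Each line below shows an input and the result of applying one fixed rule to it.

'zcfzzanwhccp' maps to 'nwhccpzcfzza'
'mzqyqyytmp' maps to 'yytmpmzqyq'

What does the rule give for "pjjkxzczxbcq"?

The rule is to swap the front and back halves of the string.
So "pjjkxzczxbcq" becomes "czxbcqpjjkxz".

czxbcqpjjkxz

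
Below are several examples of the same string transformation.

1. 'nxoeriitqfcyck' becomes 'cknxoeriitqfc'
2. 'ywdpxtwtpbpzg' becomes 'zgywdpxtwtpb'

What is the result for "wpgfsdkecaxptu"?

tuwpgfsdkecax

In each case the input is transformed by: move the last 3 characters to the front (rotate right by 3), then delete the first character.
For "wpgfsdkecaxptu" the result is "tuwpgfsdkecax".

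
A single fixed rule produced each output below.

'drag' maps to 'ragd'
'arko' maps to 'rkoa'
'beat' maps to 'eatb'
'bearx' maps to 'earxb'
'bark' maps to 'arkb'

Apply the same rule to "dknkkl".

Looking at the pairs, the operation is to move the first character to the end.
So "dknkkl" becomes "knkkld".

knkkld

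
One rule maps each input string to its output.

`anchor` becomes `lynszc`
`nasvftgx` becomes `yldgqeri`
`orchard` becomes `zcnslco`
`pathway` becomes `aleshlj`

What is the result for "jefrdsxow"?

The transformation: shift every letter 11 places forward in the alphabet (wrapping around).
Doing the same to "jefrdsxow": "upqcodizh".

upqcodizh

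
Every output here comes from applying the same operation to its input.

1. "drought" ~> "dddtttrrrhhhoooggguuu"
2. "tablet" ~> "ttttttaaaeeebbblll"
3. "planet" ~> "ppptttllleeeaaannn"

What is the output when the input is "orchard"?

Each output is the input with this applied: take characters alternately from the front and the back (1st, last, 2nd, 2nd-last, ...), then repeat every character 3 times.
Starting from "orchard": after the first operation, "odrrcah"; after the second, "ooodddrrrrrrcccaaahhh".

ooodddrrrrrrcccaaahhh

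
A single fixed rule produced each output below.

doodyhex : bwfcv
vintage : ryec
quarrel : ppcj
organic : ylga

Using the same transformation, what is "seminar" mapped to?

glyp

Rule — shift every letter 2 places backward in the alphabet (wrapping around), then delete the first 3 characters.
On "seminar": the first step gives "qckglyp", and the second then gives "glyp".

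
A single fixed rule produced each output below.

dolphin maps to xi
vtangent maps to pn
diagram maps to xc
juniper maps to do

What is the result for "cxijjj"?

The pattern: shift every letter 6 places backward in the alphabet (wrapping around), then keep only the first 2 characters.
On "cxijjj": the first step gives "wrcddd", and the second then gives "wr".
(Check on "vtangent": → "pnuhayhn" → "pn" ✓)

wr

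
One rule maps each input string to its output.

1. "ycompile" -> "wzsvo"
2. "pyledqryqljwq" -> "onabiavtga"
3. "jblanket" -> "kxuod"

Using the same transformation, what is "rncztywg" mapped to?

jdigq

The rule is to shift every letter 10 places forward in the alphabet (wrapping around), then delete the first 3 characters.
Starting from "rncztywg": after the first operation, "bxmjdigq"; after the second, "jdigq".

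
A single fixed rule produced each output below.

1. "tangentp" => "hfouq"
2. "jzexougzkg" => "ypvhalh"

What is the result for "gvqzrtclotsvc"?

asudmputwd

Looking at the pairs, the operation is to shift every letter 1 place forward in the alphabet (wrapping around), then delete the first 3 characters.
"gvqzrtclotsvc" → "hwrasudmputwd" → "asudmputwd".
(Check on "jzexougzkg": → "kafypvhalh" → "ypvhalh" ✓)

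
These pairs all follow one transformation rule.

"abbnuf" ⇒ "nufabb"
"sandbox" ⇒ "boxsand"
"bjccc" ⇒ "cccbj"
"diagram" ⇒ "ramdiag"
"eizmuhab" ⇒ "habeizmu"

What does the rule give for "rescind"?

indresc

Looking at the pairs, the operation is to move the last 3 characters to the front (rotate right by 3).
Doing the same to "rescind": "indresc".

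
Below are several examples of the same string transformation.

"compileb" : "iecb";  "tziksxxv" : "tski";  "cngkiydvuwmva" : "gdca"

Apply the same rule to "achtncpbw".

Rule — sort the characters into reverse alphabetical order, then keep only the last 4 characters.
Starting from "achtncpbw": after the first operation, "wtpnhccba"; after the second, "ccba".

ccba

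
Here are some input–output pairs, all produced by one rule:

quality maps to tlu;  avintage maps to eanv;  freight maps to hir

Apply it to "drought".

hur

What's happening: keep every other character starting from the second (positions 2nd, 4th, 6th, ...), then reverse the string.
For "drought", step one produces "ruh"; step two turns that into "hur".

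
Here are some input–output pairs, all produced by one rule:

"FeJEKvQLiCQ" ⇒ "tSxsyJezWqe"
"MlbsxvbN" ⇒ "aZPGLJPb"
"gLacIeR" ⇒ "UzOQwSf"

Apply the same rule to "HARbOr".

vofPcF

Each output is the input with this applied: shift every letter 12 places backward in the alphabet (wrapping around), then flip the case of every letter.
Starting from "HARbOr": after the first operation, "VOFpCf"; after the second, "vofPcF".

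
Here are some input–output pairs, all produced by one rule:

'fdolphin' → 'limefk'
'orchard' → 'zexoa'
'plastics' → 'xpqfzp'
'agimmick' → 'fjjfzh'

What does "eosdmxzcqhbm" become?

The rule is to delete the first 2 characters, then shift every letter 3 places backward in the alphabet (wrapping around).
Applying both steps to "eosdmxzcqhbm": "sdmxzcqhbm", then "pajuwzneyj".

pajuwzneyj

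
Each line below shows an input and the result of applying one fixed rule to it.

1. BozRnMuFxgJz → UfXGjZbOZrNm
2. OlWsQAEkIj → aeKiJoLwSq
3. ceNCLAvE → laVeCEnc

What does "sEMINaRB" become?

nArbSemi

What's happening: swap the front and back halves of the string, then flip the case of every letter.
Starting from "sEMINaRB": after the first operation, "NaRBsEMI"; after the second, "nArbSemi".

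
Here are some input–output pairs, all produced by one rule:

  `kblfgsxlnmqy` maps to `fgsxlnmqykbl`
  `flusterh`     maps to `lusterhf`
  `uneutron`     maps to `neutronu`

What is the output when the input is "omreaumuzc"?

reaumuzcom

Rule — swap the front and back halves of the string, then move the last 3 characters to the front (rotate right by 3).
On "omreaumuzc": the first step gives "umuzcomrea", and the second then gives "reaumuzcom".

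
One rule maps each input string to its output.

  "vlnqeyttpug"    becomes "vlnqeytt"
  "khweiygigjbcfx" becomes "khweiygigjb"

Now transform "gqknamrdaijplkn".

gqknamrdaijp

Looking at the pairs, the operation is to delete the last 3 characters.
So "gqknamrdaijplkn" becomes "gqknamrdaijp".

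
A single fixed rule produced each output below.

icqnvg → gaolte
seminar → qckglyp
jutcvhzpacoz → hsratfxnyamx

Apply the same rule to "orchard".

In each case the input is transformed by: shift every letter 2 places backward in the alphabet (wrapping around).
For "orchard" the result is "mpafypb".

mpafypb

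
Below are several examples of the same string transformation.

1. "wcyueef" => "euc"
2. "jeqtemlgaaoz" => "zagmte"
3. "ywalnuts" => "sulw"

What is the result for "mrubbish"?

The pattern: keep every other character starting from the second (positions 2nd, 4th, 6th, ...), then reverse the string.
Applying both steps to "mrubbish": "rbih", then "hibr".

hibr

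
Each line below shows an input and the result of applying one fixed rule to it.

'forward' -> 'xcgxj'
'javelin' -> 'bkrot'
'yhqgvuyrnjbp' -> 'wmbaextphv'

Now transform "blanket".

gtqkz

Looking at the pairs, the operation is to shift every letter 6 places forward in the alphabet (wrapping around), then delete the first 2 characters.
Applying both steps to "blanket": "hrgtqkz", then "gtqkz".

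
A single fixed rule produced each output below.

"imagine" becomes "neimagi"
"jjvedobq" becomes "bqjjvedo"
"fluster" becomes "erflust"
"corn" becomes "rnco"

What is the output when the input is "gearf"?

rfgea

What's happening: move the last 2 characters to the front (rotate right by 2).
Doing the same to "gearf": "rfgea".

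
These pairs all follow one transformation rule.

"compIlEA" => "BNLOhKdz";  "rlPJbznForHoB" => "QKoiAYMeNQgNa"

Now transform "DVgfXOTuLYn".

cuFEwnsTkxM

Looking at the pairs, the operation is to shift every letter 1 place backward in the alphabet (wrapping around), then flip the case of every letter.
For "DVgfXOTuLYn", step one produces "CUfeWNStKXm"; step two turns that into "cuFEwnsTkxM".
(Check on "rlPJbznForHoB": → "qkOIaymEnqGnA" → "QKoiAYMeNQgNa" ✓)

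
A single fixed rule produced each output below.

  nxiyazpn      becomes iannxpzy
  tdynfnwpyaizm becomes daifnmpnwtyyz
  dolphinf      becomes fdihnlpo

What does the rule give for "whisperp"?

Rule — sort the characters into alphabetical order, then swap each adjacent pair of characters (1↔2, 3↔4, ...).
Applying both steps to "whisperp": "ehipprsw", then "hepirpws".

hepirpws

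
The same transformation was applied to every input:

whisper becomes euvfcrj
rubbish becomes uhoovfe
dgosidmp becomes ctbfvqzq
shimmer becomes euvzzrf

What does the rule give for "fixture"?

rvkghes

The pattern: swap the first and last characters, then shift every letter 13 places forward in the alphabet (wrapping around) — i.e. ROT13.
On "fixture" that produces "rvkghes".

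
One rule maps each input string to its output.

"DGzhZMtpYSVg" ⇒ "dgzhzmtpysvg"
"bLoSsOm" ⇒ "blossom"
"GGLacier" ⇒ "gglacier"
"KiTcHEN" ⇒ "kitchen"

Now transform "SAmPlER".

sampler

Each output is the input with this applied: convert every letter to lowercase.
"SAmPlER" → "sampler".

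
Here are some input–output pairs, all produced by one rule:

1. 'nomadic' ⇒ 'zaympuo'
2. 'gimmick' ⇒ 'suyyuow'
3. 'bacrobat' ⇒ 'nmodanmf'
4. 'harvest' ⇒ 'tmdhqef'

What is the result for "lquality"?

xcgmxufk

The rule is to shift every letter 12 places forward in the alphabet (wrapping around).
For "lquality" the result is "xcgmxufk".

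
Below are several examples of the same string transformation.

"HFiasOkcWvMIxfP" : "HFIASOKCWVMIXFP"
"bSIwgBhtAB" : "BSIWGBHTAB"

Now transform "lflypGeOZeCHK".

What's happening: convert every letter to uppercase.
Doing the same to "lflypGeOZeCHK": "LFLYPGEOZECHK".

LFLYPGEOZECHK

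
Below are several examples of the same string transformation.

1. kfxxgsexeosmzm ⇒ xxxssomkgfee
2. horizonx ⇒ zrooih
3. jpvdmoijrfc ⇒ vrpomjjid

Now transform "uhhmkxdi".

xumkhh

The transformation: delete the last 2 characters, then sort the characters into reverse alphabetical order.
For "uhhmkxdi", step one produces "uhhmkx"; step two turns that into "xumkhh".
(Check on "kfxxgsexeosmzm": → "kfxxgsexeosm" → "xxxssomkgfee" ✓)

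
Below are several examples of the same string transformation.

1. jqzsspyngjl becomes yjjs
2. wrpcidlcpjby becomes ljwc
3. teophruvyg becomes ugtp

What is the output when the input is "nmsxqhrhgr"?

The rule is to keep one character in every 3, starting at position 1 (positions 1st, 4th, 7th, ...), then move the last 2 characters to the front (rotate right by 2).
Applying both steps to "nmsxqhrhgr": "nxrr", then "rrnx".

rrnx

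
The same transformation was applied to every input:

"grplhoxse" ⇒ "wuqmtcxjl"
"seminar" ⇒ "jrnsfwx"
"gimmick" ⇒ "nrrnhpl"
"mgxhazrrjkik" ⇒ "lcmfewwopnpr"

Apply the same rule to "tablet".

The pattern: shift every letter 5 places forward in the alphabet (wrapping around), then move the first character to the end.
Working it through for "tablet": intermediate "yfgqjy", final "fgqjyy".

fgqjyy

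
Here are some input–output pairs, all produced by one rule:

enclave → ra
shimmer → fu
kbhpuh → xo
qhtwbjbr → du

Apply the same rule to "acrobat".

Rule — shift every letter 13 places forward in the alphabet (wrapping around) — i.e. ROT13, then keep only the first 2 characters.
Starting from "acrobat": after the first operation, "npebong"; after the second, "np".

np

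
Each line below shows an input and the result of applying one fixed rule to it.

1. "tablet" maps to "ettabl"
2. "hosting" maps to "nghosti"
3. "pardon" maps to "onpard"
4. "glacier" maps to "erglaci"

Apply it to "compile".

lecompi

The transformation: move the last 2 characters to the front (rotate right by 2).
For "compile" the result is "lecompi".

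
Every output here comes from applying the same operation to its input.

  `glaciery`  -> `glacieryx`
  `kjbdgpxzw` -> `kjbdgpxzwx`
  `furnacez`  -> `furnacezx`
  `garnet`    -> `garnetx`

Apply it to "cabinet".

cabinetx

The transformation: append "x".
Applying that to "cabinet" gives "cabinetx".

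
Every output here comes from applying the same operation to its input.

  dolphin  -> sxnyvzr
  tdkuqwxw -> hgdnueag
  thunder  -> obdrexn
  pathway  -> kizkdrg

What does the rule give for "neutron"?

yxxoedb

The rule is to shift every letter 10 places forward in the alphabet (wrapping around), then move the last 2 characters to the front (rotate right by 2).
Applying both steps to "neutron": "xoedbyx", then "yxxoedb".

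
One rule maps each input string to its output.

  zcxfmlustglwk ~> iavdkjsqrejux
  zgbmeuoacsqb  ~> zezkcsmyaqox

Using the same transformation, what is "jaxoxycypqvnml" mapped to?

Each output is the input with this applied: swap the first and last characters, then shift every letter 2 places backward in the alphabet (wrapping around).
For "jaxoxycypqvnml", step one produces "laxoxycypqvnmj"; step two turns that into "jyvmvwawnotlkh".

jyvmvwawnotlkh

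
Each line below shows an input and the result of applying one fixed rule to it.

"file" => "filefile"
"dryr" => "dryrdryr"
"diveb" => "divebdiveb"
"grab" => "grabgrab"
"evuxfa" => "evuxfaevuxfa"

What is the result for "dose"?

dosedose

The pattern: write the whole string twice.
On "dose" that produces "dosedose".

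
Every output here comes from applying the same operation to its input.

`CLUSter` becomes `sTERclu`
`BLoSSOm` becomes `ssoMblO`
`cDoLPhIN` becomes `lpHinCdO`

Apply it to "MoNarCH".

ARchmOn

Each output is the input with this applied: flip the case of every letter, then move the first 3 characters to the end (rotate left by 3).
Doing the same to "MoNarCH": "ARchmOn".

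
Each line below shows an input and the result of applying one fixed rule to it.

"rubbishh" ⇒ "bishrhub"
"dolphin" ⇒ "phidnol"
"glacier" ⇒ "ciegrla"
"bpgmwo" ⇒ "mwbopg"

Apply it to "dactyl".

In each case the input is transformed by: swap the first and last characters, then move the first 3 characters to the end (rotate left by 3).
For "dactyl", step one produces "lactyd"; step two turns that into "tydlac".

tydlac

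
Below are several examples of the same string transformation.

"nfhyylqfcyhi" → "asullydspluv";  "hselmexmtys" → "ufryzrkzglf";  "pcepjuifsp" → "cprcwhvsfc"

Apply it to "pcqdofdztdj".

Each output is the input with this applied: shift every letter 13 places forward in the alphabet (wrapping around) — i.e. ROT13.
For "pcqdofdztdj" the result is "cpdqbsqmgqw".

cpdqbsqmgqw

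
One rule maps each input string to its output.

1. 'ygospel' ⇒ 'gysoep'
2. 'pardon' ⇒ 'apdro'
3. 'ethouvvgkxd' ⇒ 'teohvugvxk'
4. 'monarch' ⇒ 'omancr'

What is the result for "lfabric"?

Rule — delete the last character, then swap each adjacent pair of characters (1↔2, 3↔4, ...).
On "lfabric" that produces "flbair".

flbair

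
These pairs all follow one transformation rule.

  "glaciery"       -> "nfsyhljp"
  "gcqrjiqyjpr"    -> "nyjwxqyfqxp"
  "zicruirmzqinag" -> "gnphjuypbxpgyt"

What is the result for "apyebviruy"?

The pattern: take characters alternately from the front and the back (1st, last, 2nd, 2nd-last, ...), then shift every letter 7 places forward in the alphabet (wrapping around).
On "apyebviruy": the first step gives "aypuyreibv", and the second then gives "hfwbfylpic".

hfwbfylpic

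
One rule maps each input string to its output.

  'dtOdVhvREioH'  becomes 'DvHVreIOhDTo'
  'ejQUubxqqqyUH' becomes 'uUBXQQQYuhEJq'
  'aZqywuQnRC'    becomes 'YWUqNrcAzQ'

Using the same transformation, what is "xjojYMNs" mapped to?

JymnSXJO

Looking at the pairs, the operation is to flip the case of every letter, then move the first 3 characters to the end (rotate left by 3).
For "xjojYMNs", step one produces "XJOJymnS"; step two turns that into "JymnSXJO".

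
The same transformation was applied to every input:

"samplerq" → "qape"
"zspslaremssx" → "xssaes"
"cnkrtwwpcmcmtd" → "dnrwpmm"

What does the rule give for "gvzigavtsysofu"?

Looking at the pairs, the operation is to move the last character to the front, then keep every other character starting from the first (positions 1st, 3rd, 5th, ...).
Applying that to "gvzigavtsysofu" gives "uviatyo".

uviatyo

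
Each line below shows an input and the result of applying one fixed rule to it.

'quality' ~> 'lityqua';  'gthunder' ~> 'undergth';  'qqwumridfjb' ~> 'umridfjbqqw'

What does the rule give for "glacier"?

Rule — move the first 3 characters to the end (rotate left by 3).
Doing the same to "glacier": "ciergla".

ciergla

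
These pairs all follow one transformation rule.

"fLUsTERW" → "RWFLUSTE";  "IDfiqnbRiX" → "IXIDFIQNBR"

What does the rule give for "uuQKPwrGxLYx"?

Rule — move the last 2 characters to the front (rotate right by 2), then convert every letter to uppercase.
For "uuQKPwrGxLYx", step one produces "YxuuQKPwrGxL"; step two turns that into "YXUUQKPWRGXL".

YXUUQKPWRGXL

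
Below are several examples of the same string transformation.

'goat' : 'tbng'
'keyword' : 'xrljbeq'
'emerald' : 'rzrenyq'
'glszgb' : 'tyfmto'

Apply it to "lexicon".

The pattern: shift every letter 13 places forward in the alphabet (wrapping around) — i.e. ROT13.
Doing the same to "lexicon": "yrkvpba".

yrkvpba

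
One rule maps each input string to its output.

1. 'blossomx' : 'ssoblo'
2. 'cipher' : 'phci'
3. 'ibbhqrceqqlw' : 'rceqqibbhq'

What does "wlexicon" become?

xicwle

The pattern: delete the last 2 characters, then swap the front and back halves of the string.
For "wlexicon", step one produces "wlexic"; step two turns that into "xicwle".
(Check on "blossomx": → "blosso" → "ssoblo" ✓)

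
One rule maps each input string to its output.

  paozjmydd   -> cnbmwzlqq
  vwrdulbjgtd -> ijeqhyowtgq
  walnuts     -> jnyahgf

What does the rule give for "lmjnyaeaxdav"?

Looking at the pairs, the operation is to shift every letter 13 places forward in the alphabet (wrapping around) — i.e. ROT13.
Applying that to "lmjnyaeaxdav" gives "yzwalnrnkqni".

yzwalnrnkqni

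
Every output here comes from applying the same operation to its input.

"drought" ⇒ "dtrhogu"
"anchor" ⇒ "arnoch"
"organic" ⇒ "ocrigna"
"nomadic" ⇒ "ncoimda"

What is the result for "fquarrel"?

The pattern: take characters alternately from the front and the back (1st, last, 2nd, 2nd-last, ...).
For "fquarrel" the result is "flqeurar".

flqeurar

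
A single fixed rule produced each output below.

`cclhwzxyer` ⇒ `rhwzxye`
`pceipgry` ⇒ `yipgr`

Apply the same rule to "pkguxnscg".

The rule is to delete the first 3 characters, then move the last character to the front.
Applying both steps to "pkguxnscg": "uxnscg", then "guxnsc".
(Check on "cclhwzxyer": → "hwzxyer" → "rhwzxye" ✓)

guxnsc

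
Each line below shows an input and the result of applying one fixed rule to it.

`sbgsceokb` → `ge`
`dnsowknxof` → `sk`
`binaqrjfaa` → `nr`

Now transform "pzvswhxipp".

vh

Each output is the input with this applied: delete the last 2 characters, then keep one character in every 3, starting at position 3 (positions 3rd, 6th, 9th, ...).
On "pzvswhxipp" that produces "vh".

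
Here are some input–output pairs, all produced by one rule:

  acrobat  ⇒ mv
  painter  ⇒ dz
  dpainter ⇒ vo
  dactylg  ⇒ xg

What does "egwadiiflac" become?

Rule — shift every letter 5 places backward in the alphabet (wrapping around), then keep one character in every 3, starting at position 3 (positions 3rd, 6th, 9th, ...).
For "egwadiiflac" the result is "rdg".

rdg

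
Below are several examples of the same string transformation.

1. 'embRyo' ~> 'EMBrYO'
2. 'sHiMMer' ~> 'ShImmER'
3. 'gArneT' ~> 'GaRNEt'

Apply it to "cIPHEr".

CipheR

In each case the input is transformed by: flip the case of every letter.
So "cIPHEr" becomes "CipheR".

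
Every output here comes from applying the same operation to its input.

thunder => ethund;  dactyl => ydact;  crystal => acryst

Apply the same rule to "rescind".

The rule is to delete the last character, then move the last character to the front.
For "rescind", step one produces "rescin"; step two turns that into "nresci".
(Check on "thunder": → "thunde" → "ethund" ✓)

nresci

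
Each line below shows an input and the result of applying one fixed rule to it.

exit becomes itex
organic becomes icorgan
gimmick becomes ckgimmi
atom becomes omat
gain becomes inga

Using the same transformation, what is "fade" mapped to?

What's happening: move the last 2 characters to the front (rotate right by 2).
On "fade" that produces "defa".

defa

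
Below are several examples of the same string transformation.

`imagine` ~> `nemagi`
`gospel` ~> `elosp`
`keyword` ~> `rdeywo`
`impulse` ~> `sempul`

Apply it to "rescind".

ndesci

The transformation: delete the first character, then move the last 2 characters to the front (rotate right by 2).
Starting from "rescind": after the first operation, "escind"; after the second, "ndesci".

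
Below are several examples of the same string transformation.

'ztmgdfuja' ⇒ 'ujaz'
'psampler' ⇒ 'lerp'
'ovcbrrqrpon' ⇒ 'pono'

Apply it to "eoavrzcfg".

Rule — move the first character to the end, then keep only the last 4 characters.
For "eoavrzcfg" the result is "cfge".
(Check on "psampler": → "samplerp" → "lerp" ✓)

cfge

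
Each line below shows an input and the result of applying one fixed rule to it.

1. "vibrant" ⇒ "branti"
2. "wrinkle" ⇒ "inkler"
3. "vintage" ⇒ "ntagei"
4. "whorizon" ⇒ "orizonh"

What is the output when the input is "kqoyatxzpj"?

oyatxzpjq

Rule — delete the first character, then move the first character to the end.
Starting from "kqoyatxzpj": after the first operation, "qoyatxzpj"; after the second, "oyatxzpjq".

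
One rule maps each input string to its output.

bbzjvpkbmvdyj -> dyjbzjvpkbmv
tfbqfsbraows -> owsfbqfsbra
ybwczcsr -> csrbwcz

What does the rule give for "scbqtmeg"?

megcbqt

Rule — delete the first character, then move the last 3 characters to the front (rotate right by 3).
Applying both steps to "scbqtmeg": "cbqtmeg", then "megcbqt".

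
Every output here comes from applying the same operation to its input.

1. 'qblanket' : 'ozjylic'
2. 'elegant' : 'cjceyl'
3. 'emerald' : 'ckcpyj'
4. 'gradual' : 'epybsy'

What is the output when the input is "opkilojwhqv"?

mnigjmhufo

In each case the input is transformed by: delete the last character, then shift every letter 2 places backward in the alphabet (wrapping around).
Applying both steps to "opkilojwhqv": "opkilojwhq", then "mnigjmhufo".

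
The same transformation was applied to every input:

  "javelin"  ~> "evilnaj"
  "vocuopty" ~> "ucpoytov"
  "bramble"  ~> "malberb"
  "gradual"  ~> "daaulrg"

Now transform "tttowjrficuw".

The transformation: swap each adjacent pair of characters (1↔2, 3↔4, ...), then move the first 2 characters to the end (rotate left by 2).
Starting from "tttowjrficuw": after the first operation, "ttotjwfrciwu"; after the second, "otjwfrciwutt".
(Check on "bramble": → "rbmalbe" → "malberb" ✓)

otjwfrciwutt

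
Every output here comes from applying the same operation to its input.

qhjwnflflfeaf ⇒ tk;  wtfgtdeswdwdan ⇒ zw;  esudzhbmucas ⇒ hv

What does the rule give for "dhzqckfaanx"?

gk

The pattern: shift every letter 3 places forward in the alphabet (wrapping around), then keep only the first 2 characters.
Working it through for "dhzqckfaanx": intermediate "gkctfniddqa", final "gk".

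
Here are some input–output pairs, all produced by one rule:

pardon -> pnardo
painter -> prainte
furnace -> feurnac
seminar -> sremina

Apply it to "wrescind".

In each case the input is transformed by: swap the first and last characters, then move the last character to the front.
Applying both steps to "wrescind": "drescinw", then "wdrescin".

wdrescin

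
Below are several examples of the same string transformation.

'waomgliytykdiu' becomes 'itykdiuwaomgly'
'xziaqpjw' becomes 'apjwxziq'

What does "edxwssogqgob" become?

In each case the input is transformed by: swap the front and back halves of the string, then swap the first and last characters.
Starting from "edxwssogqgob": after the first operation, "ogqgobedxwss"; after the second, "sgqgobedxwso".

sgqgobedxwso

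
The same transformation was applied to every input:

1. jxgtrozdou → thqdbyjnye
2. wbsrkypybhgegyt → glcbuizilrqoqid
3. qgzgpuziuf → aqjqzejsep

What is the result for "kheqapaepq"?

In each case the input is transformed by: shift every letter 10 places forward in the alphabet (wrapping around).
Doing the same to "kheqapaepq": "uroakzkoza".

uroakzkoza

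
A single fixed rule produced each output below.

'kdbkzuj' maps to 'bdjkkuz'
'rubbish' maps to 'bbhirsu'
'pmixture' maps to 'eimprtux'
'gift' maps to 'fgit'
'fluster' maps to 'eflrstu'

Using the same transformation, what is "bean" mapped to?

aben

In each case the input is transformed by: sort the characters into alphabetical order.
On "bean" that produces "aben".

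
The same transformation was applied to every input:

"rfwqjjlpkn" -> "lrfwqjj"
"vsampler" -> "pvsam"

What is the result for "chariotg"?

The pattern: delete the last 3 characters, then move the last character to the front.
"chariotg" → "chari" → "ichar".

ichar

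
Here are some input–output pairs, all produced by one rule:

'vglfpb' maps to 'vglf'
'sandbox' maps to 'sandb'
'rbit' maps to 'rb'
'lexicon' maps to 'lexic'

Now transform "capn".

The transformation: delete the last 2 characters.
Doing the same to "capn": "ca".

ca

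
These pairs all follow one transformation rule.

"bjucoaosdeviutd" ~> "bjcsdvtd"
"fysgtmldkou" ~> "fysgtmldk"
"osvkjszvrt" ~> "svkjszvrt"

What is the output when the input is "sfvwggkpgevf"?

The transformation: remove every vowel.
On "sfvwggkpgevf" that produces "sfvwggkpgvf".

sfvwggkpgvf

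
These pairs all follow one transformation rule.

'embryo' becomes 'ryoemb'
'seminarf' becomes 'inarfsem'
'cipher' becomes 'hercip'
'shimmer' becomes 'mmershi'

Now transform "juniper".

The pattern: move the first 3 characters to the end (rotate left by 3).
So "juniper" becomes "iperjun".

iperjun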